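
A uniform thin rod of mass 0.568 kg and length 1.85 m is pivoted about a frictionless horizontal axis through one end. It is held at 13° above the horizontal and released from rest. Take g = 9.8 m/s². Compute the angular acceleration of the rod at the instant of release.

α ≈ 7.74 rad/s²

About the pivot, I = (1/3)ML² = (1/3)(0.568)(1.85)² = 0.6480 kg·m².
The weight acts at the center, a distance L/2 = 0.9250 m from the pivot; τ = Mg(L/2) cos 13° = 5.017 N·m.
α = τ/I = 5.017/0.6480 = 7.742 rad/s².
(Equivalently α = (3g/(2L)) cos 13° = 7.742 rad/s².)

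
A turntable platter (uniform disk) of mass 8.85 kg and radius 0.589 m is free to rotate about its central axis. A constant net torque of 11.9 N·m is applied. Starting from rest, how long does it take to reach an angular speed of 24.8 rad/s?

t ≈ 3.20 s

I = ½MR² = (1/2)(8.85)(0.589)² = 1.535 kg·m².
α = τ/I = 11.9/1.535 = 7.752 rad/s².
ω = αt ⇒ t = ω/α = 24.8/7.752 = 3.199 s.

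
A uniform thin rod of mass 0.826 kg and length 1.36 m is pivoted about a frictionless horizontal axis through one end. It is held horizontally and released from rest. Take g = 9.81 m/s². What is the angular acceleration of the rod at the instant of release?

About the pivot, I = (1/3)ML² = (1/3)(0.826)(1.36)² = 0.5093 kg·m².
The weight acts at the center, a distance L/2 = 0.6800 m from the pivot; τ = Mg(L/2) = 5.510 N·m.
α = τ/I = 5.510/0.5093 = 10.82 rad/s².

α ≈ 10.8 rad/s²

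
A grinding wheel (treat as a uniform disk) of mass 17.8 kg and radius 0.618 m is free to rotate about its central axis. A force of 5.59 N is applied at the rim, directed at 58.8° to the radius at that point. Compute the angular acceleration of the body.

α ≈ 0.869 rad/s²

I = ½MR² = (1/2)(17.8)(0.618)² = 3.399 kg·m².
Only the tangential component produces torque: τ = F R sinθ = (5.59)(0.618) sin 58.8° = 2.955 N·m.
From τ = Iα: α = 2.955/3.399 = 0.8693 rad/s².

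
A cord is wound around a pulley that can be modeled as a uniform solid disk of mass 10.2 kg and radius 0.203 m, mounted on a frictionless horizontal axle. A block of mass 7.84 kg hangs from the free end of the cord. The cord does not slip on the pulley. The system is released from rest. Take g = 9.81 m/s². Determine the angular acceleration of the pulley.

I = ½MR² = (1/2)(10.2)(0.203)² = 0.2102 kg·m².
Block: mg − T = ma. Pulley: TR = Iα. No-slip: a = αR, so T = (I/R²)a = 5.100·a.
Then mg = (m + 5.100)a, so a = (7.84)(9.81)/(7.84 + 5.100) = 5.944 m/s².
α = a/R = 5.944/0.203 = 29.28 rad/s².

α ≈ 29.3 rad/s²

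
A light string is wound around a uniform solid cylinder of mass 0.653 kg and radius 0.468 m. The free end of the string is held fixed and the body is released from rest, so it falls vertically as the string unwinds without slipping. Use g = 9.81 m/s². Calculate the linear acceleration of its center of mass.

a ≈ 6.54 m/s²

Translation: Mg − T = Ma. Rotation about the center: TR = Iα with I = ½MR².
With a = αR: T = (I/R²)a = (1/2)M a, so Mg = (1 + 0.5000)Ma.
a = g/(1 + 0.5000) = 9.81/1.500 = 6.540 m/s².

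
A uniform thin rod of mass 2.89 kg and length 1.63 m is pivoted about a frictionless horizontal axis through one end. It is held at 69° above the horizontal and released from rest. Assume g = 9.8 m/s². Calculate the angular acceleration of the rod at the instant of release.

α ≈ 3.23 rad/s²

About the pivot, I = (1/3)ML² = (1/3)(2.89)(1.63)² = 2.559 kg·m².
The weight acts at the center, a distance L/2 = 0.8150 m from the pivot; τ = Mg(L/2) cos 69° = 8.272 N·m.
α = τ/I = 8.272/2.559 = 3.232 rad/s².
(Equivalently α = (3g/(2L)) cos 69° = 3.232 rad/s².)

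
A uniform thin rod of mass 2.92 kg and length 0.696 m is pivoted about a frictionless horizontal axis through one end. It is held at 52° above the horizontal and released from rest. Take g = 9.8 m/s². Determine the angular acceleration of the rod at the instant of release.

About the pivot, I = (1/3)ML² = (1/3)(2.92)(0.696)² = 0.4715 kg·m².
The weight acts at the center, a distance L/2 = 0.3480 m from the pivot; τ = Mg(L/2) cos 52° = 6.131 N·m.
α = τ/I = 6.131/0.4715 = 13.00 rad/s².

α ≈ 13.0 rad/s²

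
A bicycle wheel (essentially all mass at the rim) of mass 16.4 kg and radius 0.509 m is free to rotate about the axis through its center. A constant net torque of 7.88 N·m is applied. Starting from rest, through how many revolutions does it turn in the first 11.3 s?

≈ 18.8 revolutions

I = MR² = (16.4)(0.509)² = 4.249 kg·m².
α = τ/I = 7.88/4.249 = 1.855 rad/s².
θ = ½αt² = ½(1.855)(11.3)² = 118.4 rad.
Revolutions = θ/(2π) = 18.84.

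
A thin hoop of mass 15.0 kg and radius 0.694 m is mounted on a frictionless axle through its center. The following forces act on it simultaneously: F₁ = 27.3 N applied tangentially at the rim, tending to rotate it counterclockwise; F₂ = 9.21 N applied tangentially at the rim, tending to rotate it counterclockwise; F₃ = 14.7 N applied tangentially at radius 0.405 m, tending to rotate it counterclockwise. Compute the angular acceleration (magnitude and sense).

I = MR² = (15.0)(0.694)² = 7.225 kg·m².
Taking counterclockwise as positive: τ₁ = +(27.3)(0.694) = +18.95 N·m; τ₂ = +(9.21)(0.694) = +6.392 N·m; τ₃ = +(14.7)(0.405) = +5.954 N·m.
Net torque τ = 31.29 N·m.
α = τ/I = 31.29/7.225 = 4.331 rad/s².

α ≈ 4.33 rad/s², counterclockwise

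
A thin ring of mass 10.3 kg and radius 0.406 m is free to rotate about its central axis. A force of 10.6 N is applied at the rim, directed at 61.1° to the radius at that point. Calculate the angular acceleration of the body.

α ≈ 2.22 rad/s²

I = MR² = (10.3)(0.406)² = 1.698 kg·m².
Only the tangential component produces torque: τ = F R sinθ = (10.6)(0.406) sin 61.1° = 3.768 N·m.
Newton's second law for rotation, τ = Iα, gives α = τ/I = 3.768/1.698 = 2.219 rad/s².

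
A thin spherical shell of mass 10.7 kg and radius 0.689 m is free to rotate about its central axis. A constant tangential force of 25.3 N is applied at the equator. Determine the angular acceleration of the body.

I = (2/3)MR² = (2/3)(10.7)(0.689)² = 3.386 kg·m².
τ = F R = (25.3)(0.689) = 17.43 N·m.
From τ = Iα: α = 17.43/3.386 = 5.148 rad/s².

α ≈ 5.15 rad/s²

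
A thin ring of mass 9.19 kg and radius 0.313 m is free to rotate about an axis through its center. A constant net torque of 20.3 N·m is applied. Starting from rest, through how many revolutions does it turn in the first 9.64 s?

≈ 167 revolutions

I = MR² = (9.19)(0.313)² = 0.9003 kg·m².
α = τ/I = 20.3/0.9003 = 22.55 rad/s².
θ = ½αt² = ½(22.55)(9.64)² = 1048 rad.
Revolutions = θ/(2π) = 166.7.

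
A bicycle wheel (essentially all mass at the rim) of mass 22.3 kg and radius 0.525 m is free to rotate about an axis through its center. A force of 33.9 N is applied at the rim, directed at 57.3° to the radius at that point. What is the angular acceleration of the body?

I = MR² = (22.3)(0.525)² = 6.146 kg·m².
Only the tangential component produces torque: τ = F R sinθ = (33.9)(0.525) sin 57.3° = 14.98 N·m.
Newton's second law for rotation, τ = Iα, gives α = τ/I = 14.98/6.146 = 2.437 rad/s².

α ≈ 2.44 rad/s²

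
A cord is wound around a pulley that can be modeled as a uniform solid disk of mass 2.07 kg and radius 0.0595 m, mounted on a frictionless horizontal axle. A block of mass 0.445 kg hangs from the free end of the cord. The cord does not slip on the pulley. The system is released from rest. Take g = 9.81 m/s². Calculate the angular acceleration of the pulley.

α ≈ 49.6 rad/s²

I = ½MR² = (1/2)(2.07)(0.0595)² = 0.003664 kg·m².
Block: mg − T = ma. Pulley: TR = Iα. No-slip: a = αR, so T = (I/R²)a = 1.035·a.
Then mg = (m + 1.035)a, so a = (0.445)(9.81)/(0.445 + 1.035) = 2.950 m/s².
α = a/R = 2.950/0.0595 = 49.57 rad/s².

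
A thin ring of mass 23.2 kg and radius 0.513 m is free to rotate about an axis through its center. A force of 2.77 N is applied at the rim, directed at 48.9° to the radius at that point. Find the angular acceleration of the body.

α ≈ 0.175 rad/s²

I = MR² = (23.2)(0.513)² = 6.106 kg·m².
Only the tangential component produces torque: τ = F R sinθ = (2.77)(0.513) sin 48.9° = 1.071 N·m.
Newton's second law for rotation, τ = Iα, gives α = τ/I = 1.071/6.106 = 0.1754 rad/s².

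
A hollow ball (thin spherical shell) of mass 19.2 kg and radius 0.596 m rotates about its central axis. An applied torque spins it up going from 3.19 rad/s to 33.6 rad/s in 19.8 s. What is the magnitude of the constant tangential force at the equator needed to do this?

I = (2/3)MR² = (2/3)(19.2)(0.596)² = 4.547 kg·m².
α = Δω/Δt = (33.6 − 3.19)/19.8 = 1.536 rad/s².
The required torque is τ = Iα = (4.547)(1.536) = 6.983 N·m.
A tangential force at the equator gives τ = FR, so F = τ/R = 6.983/0.596 = 11.72 N.

F ≈ 11.7 N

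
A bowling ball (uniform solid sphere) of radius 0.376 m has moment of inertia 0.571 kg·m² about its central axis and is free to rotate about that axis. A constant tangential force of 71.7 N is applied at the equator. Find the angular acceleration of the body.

α ≈ 47.2 rad/s²

τ = F R = (71.7)(0.376) = 26.96 N·m.
From τ = Iα: α = 26.96/0.5710 = 47.21 rad/s².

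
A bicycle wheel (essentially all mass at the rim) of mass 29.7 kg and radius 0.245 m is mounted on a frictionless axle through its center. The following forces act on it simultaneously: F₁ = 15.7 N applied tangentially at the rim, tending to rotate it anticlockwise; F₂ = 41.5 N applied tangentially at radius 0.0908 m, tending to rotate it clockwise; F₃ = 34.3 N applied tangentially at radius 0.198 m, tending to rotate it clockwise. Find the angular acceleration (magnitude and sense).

α ≈ 3.77 rad/s², clockwise

I = MR² = (29.7)(0.245)² = 1.783 kg·m².
Taking anticlockwise as positive: τ₁ = +(15.7)(0.245) = +3.846 N·m; τ₂ = −(41.5)(0.0908) = −3.768 N·m; τ₃ = −(34.3)(0.198) = −6.791 N·m.
Net torque τ = -6.713 N·m.
α = τ/I = -6.713/1.783 = -3.766 rad/s².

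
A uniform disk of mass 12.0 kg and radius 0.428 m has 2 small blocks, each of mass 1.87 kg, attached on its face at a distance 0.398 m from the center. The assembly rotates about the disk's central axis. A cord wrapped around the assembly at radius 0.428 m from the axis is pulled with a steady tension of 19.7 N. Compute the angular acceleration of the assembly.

I_disk = ½MR² = ½(12.0)(0.428)² = 1.099 kg·m².
I_blocks = 2·m·r² = 2(1.87)(0.398)² = 0.5924 kg·m².
Total I = 1.692 kg·m².
τ = F r = (19.7)(0.428) = 8.432 N·m.
α = τ/I = 8.432/1.692 = 4.985 rad/s².

α ≈ 4.98 rad/s²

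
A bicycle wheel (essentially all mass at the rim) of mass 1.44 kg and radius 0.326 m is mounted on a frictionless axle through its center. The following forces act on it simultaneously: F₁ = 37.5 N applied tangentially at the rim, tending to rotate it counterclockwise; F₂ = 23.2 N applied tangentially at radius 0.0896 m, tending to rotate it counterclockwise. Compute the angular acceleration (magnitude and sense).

I = MR² = (1.44)(0.326)² = 0.1530 kg·m².
Taking counterclockwise as positive: τ₁ = +(37.5)(0.326) = +12.22 N·m; τ₂ = +(23.2)(0.0896) = +2.079 N·m.
Net torque τ = 14.30 N·m.
α = τ/I = 14.30/0.1530 = 93.47 rad/s².

α ≈ 93.5 rad/s², counterclockwise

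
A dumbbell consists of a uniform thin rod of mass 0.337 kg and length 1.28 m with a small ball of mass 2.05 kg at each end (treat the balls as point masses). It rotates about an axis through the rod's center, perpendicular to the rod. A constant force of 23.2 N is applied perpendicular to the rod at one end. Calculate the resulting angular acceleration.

α ≈ 8.61 rad/s²

I_rod = (1/12)ML² = (1/12)(0.337)(1.28)² = 0.04601 kg·m².
I_balls = 2·m·(L/2)² = 2(2.05)(0.6400)² = 1.679 kg·m².
Total I = 1.725 kg·m².
τ = F·(L/2) = (23.2)(0.640) = 14.85 N·m.
α = τ/I = 14.85/1.725 = 8.606 rad/s².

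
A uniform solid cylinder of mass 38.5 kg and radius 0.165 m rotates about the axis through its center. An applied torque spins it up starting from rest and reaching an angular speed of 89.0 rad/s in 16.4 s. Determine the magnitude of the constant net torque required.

I = ½MR² = (1/2)(38.5)(0.165)² = 0.5241 kg·m².
α = Δω/Δt = (89.0 − 0)/16.4 = 5.427 rad/s².
τ = Iα = (0.5241)(5.427) = 2.844 N·m.

τ ≈ 2.84 N·m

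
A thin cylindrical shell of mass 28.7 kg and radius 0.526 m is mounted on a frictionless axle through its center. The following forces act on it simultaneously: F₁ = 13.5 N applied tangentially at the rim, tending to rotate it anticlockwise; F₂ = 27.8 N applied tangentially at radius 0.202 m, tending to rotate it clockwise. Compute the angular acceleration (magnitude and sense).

α ≈ 0.187 rad/s², anticlockwise

I = MR² = (28.7)(0.526)² = 7.941 kg·m².
Taking anticlockwise as positive: τ₁ = +(13.5)(0.526) = +7.101 N·m; τ₂ = −(27.8)(0.202) = −5.616 N·m.
Net torque τ = 1.485 N·m.
α = τ/I = 1.485/7.941 = 0.1871 rad/s².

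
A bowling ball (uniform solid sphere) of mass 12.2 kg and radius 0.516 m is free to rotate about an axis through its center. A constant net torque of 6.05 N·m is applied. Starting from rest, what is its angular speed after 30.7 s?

ω ≈ 143 rad/s

I = (2/5)MR² = (2/5)(12.2)(0.516)² = 1.299 kg·m².
α = τ/I = 6.05/1.299 = 4.656 rad/s².
ω = ω₀ + αt = 0 + (4.656)(30.7) = 142.9 rad/s.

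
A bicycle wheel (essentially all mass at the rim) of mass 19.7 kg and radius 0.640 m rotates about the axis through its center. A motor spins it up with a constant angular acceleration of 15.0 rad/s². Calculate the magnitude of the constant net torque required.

I = MR² = (19.7)(0.640)² = 8.069 kg·m².
τ = Iα = (8.069)(15.00) = 121.0 N·m.

τ ≈ 121 N·m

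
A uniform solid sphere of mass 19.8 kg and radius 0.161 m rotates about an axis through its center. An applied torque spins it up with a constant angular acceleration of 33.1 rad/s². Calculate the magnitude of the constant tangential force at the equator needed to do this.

I = (2/5)MR² = (2/5)(19.8)(0.161)² = 0.2053 kg·m².
The required torque is τ = Iα = (0.2053)(33.10) = 6.795 N·m.
A tangential force at the equator gives τ = FR, so F = τ/R = 6.795/0.161 = 42.21 N.

F ≈ 42.2 N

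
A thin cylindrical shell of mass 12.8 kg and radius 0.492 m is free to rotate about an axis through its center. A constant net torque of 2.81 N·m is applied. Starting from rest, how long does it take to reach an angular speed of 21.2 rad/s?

I = MR² = (12.8)(0.492)² = 3.098 kg·m².
α = τ/I = 2.81/3.098 = 0.9069 rad/s².
ω = αt ⇒ t = ω/α = 21.2/0.9069 = 23.38 s.

t ≈ 23.4 s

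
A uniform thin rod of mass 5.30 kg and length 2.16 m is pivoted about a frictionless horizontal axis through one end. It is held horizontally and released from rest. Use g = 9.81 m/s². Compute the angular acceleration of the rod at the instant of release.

α ≈ 6.81 rad/s²

About the pivot, I = (1/3)ML² = (1/3)(5.30)(2.16)² = 8.243 kg·m².
The weight acts at the center, a distance L/2 = 1.080 m from the pivot; τ = Mg(L/2) = 56.15 N·m.
α = τ/I = 56.15/8.243 = 6.812 rad/s².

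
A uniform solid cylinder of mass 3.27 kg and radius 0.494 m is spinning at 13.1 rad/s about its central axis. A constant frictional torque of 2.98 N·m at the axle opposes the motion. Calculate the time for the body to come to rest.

t ≈ 1.75 s

I = ½MR² = (1/2)(3.27)(0.494)² = 0.3990 kg·m².
The net torque has magnitude 2.98 N·m, opposing ω.
|α| = τ/I = 2.980/0.3990 = 7.469 rad/s² (deceleration).
0 = ω₀ − |α|t ⇒ t = ω₀/|α| = 13.1/7.469 = 1.754 s.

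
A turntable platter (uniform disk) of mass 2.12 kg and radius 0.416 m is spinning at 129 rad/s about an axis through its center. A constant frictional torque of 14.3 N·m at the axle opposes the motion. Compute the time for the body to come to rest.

I = ½MR² = (1/2)(2.12)(0.416)² = 0.1834 kg·m².
The net torque has magnitude 14.3 N·m, opposing ω.
|α| = τ/I = 14.30/0.1834 = 77.95 rad/s² (deceleration).
0 = ω₀ − |α|t ⇒ t = ω₀/|α| = 129/77.95 = 1.655 s.

t ≈ 1.65 s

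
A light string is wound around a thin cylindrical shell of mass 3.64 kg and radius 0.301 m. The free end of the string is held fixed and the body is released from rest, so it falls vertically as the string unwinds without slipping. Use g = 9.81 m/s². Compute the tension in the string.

T ≈ 17.9 N

Translation: Mg − T = Ma. Rotation about the center: TR = Iα with I = MR².
With a = αR: T = (I/R²)a = M a, so Mg = (1 + 1.000)Ma.
a = g/(1 + 1.000) = 9.81/2.000 = 4.905 m/s².
T = 1.000·M·a = (1.000)(3.64)(4.905) = 17.85 N.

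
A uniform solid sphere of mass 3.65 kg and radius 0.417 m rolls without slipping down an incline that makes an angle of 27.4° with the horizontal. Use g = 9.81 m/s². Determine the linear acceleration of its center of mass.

a ≈ 3.22 m/s²

Translation along the incline: Mg sinθ − f = Ma.
Rotation about the center: fR = Iα with I = (2/5)MR². No-slip gives a = αR, so f = (I/R²)a = (2/5)M a.
Substituting: Mg sinθ = (1 + 0.4000)Ma, so a = g sinθ/(1 + 0.4000) = (9.81) sin 27.4° / 1.400 = 3.225 m/s².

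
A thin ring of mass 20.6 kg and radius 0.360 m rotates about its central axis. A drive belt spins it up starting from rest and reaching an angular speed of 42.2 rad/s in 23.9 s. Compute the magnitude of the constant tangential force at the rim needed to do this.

I = MR² = (20.6)(0.360)² = 2.670 kg·m².
α = Δω/Δt = (42.2 − 0)/23.9 = 1.766 rad/s².
The required torque is τ = Iα = (2.670)(1.766) = 4.714 N·m.
A tangential force at the rim gives τ = FR, so F = τ/R = 4.714/0.360 = 13.09 N.

F ≈ 13.1 N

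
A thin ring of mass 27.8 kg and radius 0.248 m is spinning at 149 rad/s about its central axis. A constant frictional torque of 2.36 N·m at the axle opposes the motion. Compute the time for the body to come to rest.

I = MR² = (27.8)(0.248)² = 1.710 kg·m².
The net torque has magnitude 2.36 N·m, opposing ω.
|α| = τ/I = 2.360/1.710 = 1.380 rad/s² (deceleration).
0 = ω₀ − |α|t ⇒ t = ω₀/|α| = 149/1.380 = 107.9 s.

t ≈ 108 s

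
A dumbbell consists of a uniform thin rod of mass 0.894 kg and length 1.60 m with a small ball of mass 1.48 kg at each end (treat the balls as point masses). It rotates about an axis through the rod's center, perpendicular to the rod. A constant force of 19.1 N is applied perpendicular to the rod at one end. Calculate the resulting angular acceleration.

I_rod = (1/12)ML² = (1/12)(0.894)(1.60)² = 0.1907 kg·m².
I_balls = 2·m·(L/2)² = 2(1.48)(0.8000)² = 1.894 kg·m².
Total I = 2.085 kg·m².
τ = F·(L/2) = (19.1)(0.800) = 15.28 N·m.
α = τ/I = 15.28/2.085 = 7.328 rad/s².

α ≈ 7.33 rad/s²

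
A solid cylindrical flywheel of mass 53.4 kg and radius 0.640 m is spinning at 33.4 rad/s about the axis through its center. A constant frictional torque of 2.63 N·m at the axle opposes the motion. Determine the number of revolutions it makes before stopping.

≈ 369 revolutions

I = ½MR² = (1/2)(53.4)(0.640)² = 10.94 kg·m².
The net torque has magnitude 2.63 N·m, opposing ω.
|α| = τ/I = 2.630/10.94 = 0.2405 rad/s² (deceleration).
ω² = ω₀² − 2|α|θ with ω = 0 ⇒ θ = ω₀²/(2|α|) = 2319 rad = 369.1 rev.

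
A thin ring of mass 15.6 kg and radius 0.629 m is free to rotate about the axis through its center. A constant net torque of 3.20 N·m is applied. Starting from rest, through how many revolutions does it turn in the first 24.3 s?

I = MR² = (15.6)(0.629)² = 6.172 kg·m².
α = τ/I = 3.20/6.172 = 0.5185 rad/s².
θ = ½αt² = ½(0.5185)(24.3)² = 153.1 rad.
Revolutions = θ/(2π) = 24.36.

≈ 24.4 revolutions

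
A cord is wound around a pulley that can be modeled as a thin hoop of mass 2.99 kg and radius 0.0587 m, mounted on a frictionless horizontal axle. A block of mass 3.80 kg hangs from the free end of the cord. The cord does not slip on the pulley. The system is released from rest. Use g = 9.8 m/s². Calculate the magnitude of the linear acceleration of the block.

a ≈ 5.48 m/s²

I = MR² = (2.99)(0.0587)² = 0.01030 kg·m².
Block: mg − T = ma. Pulley: TR = Iα. No-slip: a = αR, so T = (I/R²)a = 2.990·a.
Then mg = (m + 2.990)a, so a = (3.80)(9.8)/(3.80 + 2.990) = 5.485 m/s².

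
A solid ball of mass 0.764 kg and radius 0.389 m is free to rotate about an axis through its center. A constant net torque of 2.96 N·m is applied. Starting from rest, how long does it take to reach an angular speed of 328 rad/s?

I = (2/5)MR² = (2/5)(0.764)(0.389)² = 0.04624 kg·m².
α = τ/I = 2.96/0.04624 = 64.01 rad/s².
ω = αt ⇒ t = ω/α = 328/64.01 = 5.124 s.

t ≈ 5.12 s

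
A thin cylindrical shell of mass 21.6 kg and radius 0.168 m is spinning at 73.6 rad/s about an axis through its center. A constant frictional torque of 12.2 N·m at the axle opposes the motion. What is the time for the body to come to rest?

I = MR² = (21.6)(0.168)² = 0.6096 kg·m².
The net torque has magnitude 12.2 N·m, opposing ω.
|α| = τ/I = 12.20/0.6096 = 20.01 rad/s² (deceleration).
0 = ω₀ − |α|t ⇒ t = ω₀/|α| = 73.6/20.01 = 3.678 s.

t ≈ 3.68 s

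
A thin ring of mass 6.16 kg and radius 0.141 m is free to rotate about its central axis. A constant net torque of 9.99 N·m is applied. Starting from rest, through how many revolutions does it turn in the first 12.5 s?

≈ 1010 revolutions

I = MR² = (6.16)(0.141)² = 0.1225 kg·m².
α = τ/I = 9.99/0.1225 = 81.57 rad/s².
θ = ½αt² = ½(81.57)(12.5)² = 6373 rad.
Revolutions = θ/(2π) = 1014.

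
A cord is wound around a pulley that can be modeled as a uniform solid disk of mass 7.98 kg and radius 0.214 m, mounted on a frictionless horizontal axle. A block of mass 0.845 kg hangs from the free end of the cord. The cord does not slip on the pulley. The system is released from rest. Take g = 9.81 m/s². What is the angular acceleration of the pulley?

I = ½MR² = (1/2)(7.98)(0.214)² = 0.1827 kg·m².
Block: mg − T = ma. Pulley: TR = Iα. No-slip: a = αR, so T = (I/R²)a = 3.990·a.
Then mg = (m + 3.990)a, so a = (0.845)(9.81)/(0.845 + 3.990) = 1.714 m/s².
α = a/R = 1.714/0.214 = 8.012 rad/s².

α ≈ 8.01 rad/s²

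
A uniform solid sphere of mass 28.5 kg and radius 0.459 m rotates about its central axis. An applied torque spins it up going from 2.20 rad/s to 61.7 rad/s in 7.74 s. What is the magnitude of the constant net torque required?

τ ≈ 18.5 N·m

I = (2/5)MR² = (2/5)(28.5)(0.459)² = 2.402 kg·m².
α = Δω/Δt = (61.7 − 2.20)/7.74 = 7.687 rad/s².
τ = Iα = (2.402)(7.687) = 18.46 N·m.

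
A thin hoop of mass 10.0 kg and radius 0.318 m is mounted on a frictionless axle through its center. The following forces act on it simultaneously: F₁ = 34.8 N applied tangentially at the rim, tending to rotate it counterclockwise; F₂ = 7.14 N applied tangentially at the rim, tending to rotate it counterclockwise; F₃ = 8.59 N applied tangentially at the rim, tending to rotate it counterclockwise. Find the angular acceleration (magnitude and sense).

α ≈ 15.9 rad/s², counterclockwise

I = MR² = (10.0)(0.318)² = 1.011 kg·m².
Taking counterclockwise as positive: τ₁ = +(34.8)(0.318) = +11.07 N·m; τ₂ = +(7.14)(0.318) = +2.271 N·m; τ₃ = +(8.59)(0.318) = +2.732 N·m.
Net torque τ = 16.07 N·m.
α = τ/I = 16.07/1.011 = 15.89 rad/s².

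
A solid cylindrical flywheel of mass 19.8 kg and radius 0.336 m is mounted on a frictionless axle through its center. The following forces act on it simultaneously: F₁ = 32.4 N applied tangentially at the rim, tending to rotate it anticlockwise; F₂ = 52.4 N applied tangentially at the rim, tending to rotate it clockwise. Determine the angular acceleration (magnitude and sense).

α ≈ 6.01 rad/s², clockwise

I = ½MR² = (1/2)(19.8)(0.336)² = 1.118 kg·m².
Taking anticlockwise as positive: τ₁ = +(32.4)(0.336) = +10.89 N·m; τ₂ = −(52.4)(0.336) = −17.61 N·m.
Net torque τ = -6.720 N·m.
α = τ/I = -6.720/1.118 = -6.013 rad/s².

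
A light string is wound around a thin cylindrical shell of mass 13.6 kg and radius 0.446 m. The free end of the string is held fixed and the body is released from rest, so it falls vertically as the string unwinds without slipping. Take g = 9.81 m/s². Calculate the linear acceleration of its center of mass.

a ≈ 4.91 m/s²

Translation: Mg − T = Ma. Rotation about the center: TR = Iα with I = MR².
With a = αR: T = (I/R²)a = M a, so Mg = (1 + 1.000)Ma.
a = g/(1 + 1.000) = 9.81/2.000 = 4.905 m/s².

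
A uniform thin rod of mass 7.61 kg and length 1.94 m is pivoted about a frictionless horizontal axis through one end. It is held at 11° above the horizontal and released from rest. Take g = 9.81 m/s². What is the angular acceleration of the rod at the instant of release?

About the pivot, I = (1/3)ML² = (1/3)(7.61)(1.94)² = 9.547 kg·m².
The weight acts at the center, a distance L/2 = 0.9700 m from the pivot; τ = Mg(L/2) cos 11° = 71.08 N·m.
α = τ/I = 71.08/9.547 = 7.446 rad/s².
(Equivalently α = (3g/(2L)) cos 11° = 7.446 rad/s².)

α ≈ 7.45 rad/s²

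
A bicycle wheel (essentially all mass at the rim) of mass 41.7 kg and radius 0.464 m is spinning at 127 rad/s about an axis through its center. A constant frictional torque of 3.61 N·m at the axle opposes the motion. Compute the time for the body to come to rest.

I = MR² = (41.7)(0.464)² = 8.978 kg·m².
The net torque has magnitude 3.61 N·m, opposing ω.
|α| = τ/I = 3.610/8.978 = 0.4021 rad/s² (deceleration).
0 = ω₀ − |α|t ⇒ t = ω₀/|α| = 127/0.4021 = 315.8 s.

t ≈ 316 s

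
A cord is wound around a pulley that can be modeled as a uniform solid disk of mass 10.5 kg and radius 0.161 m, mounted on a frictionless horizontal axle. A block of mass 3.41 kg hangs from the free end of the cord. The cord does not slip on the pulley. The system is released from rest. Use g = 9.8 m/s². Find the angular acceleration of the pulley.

I = ½MR² = (1/2)(10.5)(0.161)² = 0.1361 kg·m².
Block: mg − T = ma. Pulley: TR = Iα. No-slip: a = αR, so T = (I/R²)a = 5.250·a.
Then mg = (m + 5.250)a, so a = (3.41)(9.8)/(3.41 + 5.250) = 3.859 m/s².
α = a/R = 3.859/0.161 = 23.97 rad/s².

α ≈ 24.0 rad/s²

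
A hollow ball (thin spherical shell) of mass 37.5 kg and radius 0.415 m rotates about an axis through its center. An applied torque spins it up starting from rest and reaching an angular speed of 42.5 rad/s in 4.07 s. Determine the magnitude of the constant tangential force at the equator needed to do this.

I = (2/3)MR² = (2/3)(37.5)(0.415)² = 4.306 kg·m².
α = Δω/Δt = (42.5 − 0)/4.07 = 10.44 rad/s².
The required torque is τ = Iα = (4.306)(10.44) = 44.96 N·m.
A tangential force at the equator gives τ = FR, so F = τ/R = 44.96/0.415 = 108.3 N.

F ≈ 108 N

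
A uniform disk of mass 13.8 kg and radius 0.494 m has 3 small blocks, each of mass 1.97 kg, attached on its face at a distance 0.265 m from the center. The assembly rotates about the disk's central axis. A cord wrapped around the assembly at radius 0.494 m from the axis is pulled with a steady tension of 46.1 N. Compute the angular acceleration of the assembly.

I_disk = ½MR² = ½(13.8)(0.494)² = 1.684 kg·m².
I_blocks = 3·m·r² = 3(1.97)(0.265)² = 0.4150 kg·m².
Total I = 2.099 kg·m².
τ = F r = (46.1)(0.494) = 22.77 N·m.
α = τ/I = 22.77/2.099 = 10.85 rad/s².

α ≈ 10.9 rad/s²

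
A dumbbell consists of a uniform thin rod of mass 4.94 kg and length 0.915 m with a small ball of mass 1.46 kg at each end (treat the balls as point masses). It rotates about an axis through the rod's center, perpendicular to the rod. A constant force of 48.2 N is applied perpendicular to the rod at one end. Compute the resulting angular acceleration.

I_rod = (1/12)ML² = (1/12)(4.94)(0.915)² = 0.3447 kg·m².
I_balls = 2·m·(L/2)² = 2(1.46)(0.4575)² = 0.6112 kg·m².
Total I = 0.9558 kg·m².
τ = F·(L/2) = (48.2)(0.458) = 22.05 N·m.
α = τ/I = 22.05/0.9558 = 23.07 rad/s².

α ≈ 23.1 rad/s²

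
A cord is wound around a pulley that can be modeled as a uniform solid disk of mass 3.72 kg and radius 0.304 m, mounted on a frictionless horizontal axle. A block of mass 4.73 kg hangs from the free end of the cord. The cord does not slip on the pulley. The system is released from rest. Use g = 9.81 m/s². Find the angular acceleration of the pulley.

I = ½MR² = (1/2)(3.72)(0.304)² = 0.1719 kg·m².
Block: mg − T = ma. Pulley: TR = Iα. No-slip: a = αR, so T = (I/R²)a = 1.860·a.
Then mg = (m + 1.860)a, so a = (4.73)(9.81)/(4.73 + 1.860) = 7.041 m/s².
α = a/R = 7.041/0.304 = 23.16 rad/s².

α ≈ 23.2 rad/s²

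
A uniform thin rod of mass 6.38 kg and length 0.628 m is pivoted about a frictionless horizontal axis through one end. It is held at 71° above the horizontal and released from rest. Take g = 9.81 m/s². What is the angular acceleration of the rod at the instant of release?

α ≈ 7.63 rad/s²

About the pivot, I = (1/3)ML² = (1/3)(6.38)(0.628)² = 0.8387 kg·m².
The weight acts at the center, a distance L/2 = 0.3140 m from the pivot; τ = Mg(L/2) cos 71° = 6.398 N·m.
α = τ/I = 6.398/0.8387 = 7.629 rad/s².
(Equivalently α = (3g/(2L)) cos 71° = 7.629 rad/s².)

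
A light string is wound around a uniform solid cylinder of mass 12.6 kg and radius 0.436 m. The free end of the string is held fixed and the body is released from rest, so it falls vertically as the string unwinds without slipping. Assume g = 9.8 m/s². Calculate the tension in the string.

Translation: Mg − T = Ma. Rotation about the center: TR = Iα with I = ½MR².
With a = αR: T = (I/R²)a = (1/2)M a, so Mg = (1 + 0.5000)Ma.
a = g/(1 + 0.5000) = 9.8/1.500 = 6.533 m/s².
T = 0.5000·M·a = (0.5000)(12.6)(6.533) = 41.16 N.

T ≈ 41.2 N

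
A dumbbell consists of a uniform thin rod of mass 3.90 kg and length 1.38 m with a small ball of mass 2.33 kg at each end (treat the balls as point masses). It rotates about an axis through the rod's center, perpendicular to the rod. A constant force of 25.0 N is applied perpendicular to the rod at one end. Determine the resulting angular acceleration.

I_rod = (1/12)ML² = (1/12)(3.90)(1.38)² = 0.6189 kg·m².
I_balls = 2·m·(L/2)² = 2(2.33)(0.6900)² = 2.219 kg·m².
Total I = 2.838 kg·m².
τ = F·(L/2) = (25.0)(0.690) = 17.25 N·m.
α = τ/I = 17.25/2.838 = 6.079 rad/s².

α ≈ 6.08 rad/s²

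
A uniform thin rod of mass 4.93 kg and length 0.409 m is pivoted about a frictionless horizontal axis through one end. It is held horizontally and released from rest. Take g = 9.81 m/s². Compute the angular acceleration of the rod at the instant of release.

α ≈ 36.0 rad/s²

About the pivot, I = (1/3)ML² = (1/3)(4.93)(0.409)² = 0.2749 kg·m².
The weight acts at the center, a distance L/2 = 0.2045 m from the pivot; τ = Mg(L/2) = 9.890 N·m.
α = τ/I = 9.890/0.2749 = 35.98 rad/s².
(Equivalently α = (3g/(2L)) = 35.98 rad/s².)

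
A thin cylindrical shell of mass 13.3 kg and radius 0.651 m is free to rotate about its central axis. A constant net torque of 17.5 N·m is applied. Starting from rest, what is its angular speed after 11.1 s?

ω ≈ 34.5 rad/s

I = MR² = (13.3)(0.651)² = 5.637 kg·m².
α = τ/I = 17.5/5.637 = 3.105 rad/s².
ω = ω₀ + αt = 0 + (3.105)(11.1) = 34.46 rad/s.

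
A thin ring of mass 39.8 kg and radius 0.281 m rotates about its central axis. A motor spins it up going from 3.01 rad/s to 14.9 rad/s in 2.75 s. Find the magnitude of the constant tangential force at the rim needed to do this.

F ≈ 48.4 N

I = MR² = (39.8)(0.281)² = 3.143 kg·m².
α = Δω/Δt = (14.9 − 3.01)/2.75 = 4.324 rad/s².
The required torque is τ = Iα = (3.143)(4.324) = 13.59 N·m.
A tangential force at the rim gives τ = FR, so F = τ/R = 13.59/0.281 = 48.35 N.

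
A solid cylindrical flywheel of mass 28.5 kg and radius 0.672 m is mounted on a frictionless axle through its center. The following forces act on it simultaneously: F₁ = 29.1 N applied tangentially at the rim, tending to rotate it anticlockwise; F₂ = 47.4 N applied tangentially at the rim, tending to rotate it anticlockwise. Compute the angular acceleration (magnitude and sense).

I = ½MR² = (1/2)(28.5)(0.672)² = 6.435 kg·m².
Taking anticlockwise as positive: τ₁ = +(29.1)(0.672) = +19.56 N·m; τ₂ = +(47.4)(0.672) = +31.85 N·m.
Net torque τ = 51.41 N·m.
α = τ/I = 51.41/6.435 = 7.989 rad/s².

α ≈ 7.99 rad/s², anticlockwise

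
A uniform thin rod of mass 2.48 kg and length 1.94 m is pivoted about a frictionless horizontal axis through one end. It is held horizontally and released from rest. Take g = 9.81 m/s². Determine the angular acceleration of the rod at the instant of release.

About the pivot, I = (1/3)ML² = (1/3)(2.48)(1.94)² = 3.111 kg·m².
The weight acts at the center, a distance L/2 = 0.9700 m from the pivot; τ = Mg(L/2) = 23.60 N·m.
α = τ/I = 23.60/3.111 = 7.585 rad/s².
(Equivalently α = (3g/(2L)) = 7.585 rad/s².)

α ≈ 7.59 rad/s²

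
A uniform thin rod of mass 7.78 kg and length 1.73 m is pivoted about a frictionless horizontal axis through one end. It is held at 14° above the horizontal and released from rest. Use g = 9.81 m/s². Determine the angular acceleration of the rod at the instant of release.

α ≈ 8.25 rad/s²

About the pivot, I = (1/3)ML² = (1/3)(7.78)(1.73)² = 7.762 kg·m².
The weight acts at the center, a distance L/2 = 0.8650 m from the pivot; τ = Mg(L/2) cos 14° = 64.06 N·m.
α = τ/I = 64.06/7.762 = 8.253 rad/s².
(Equivalently α = (3g/(2L)) cos 14° = 8.253 rad/s².)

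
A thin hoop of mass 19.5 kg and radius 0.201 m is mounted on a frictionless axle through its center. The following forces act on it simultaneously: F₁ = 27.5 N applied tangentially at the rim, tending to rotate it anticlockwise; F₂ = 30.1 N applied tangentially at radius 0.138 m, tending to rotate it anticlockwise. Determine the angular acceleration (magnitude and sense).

α ≈ 12.3 rad/s², anticlockwise

I = MR² = (19.5)(0.201)² = 0.7878 kg·m².
Taking anticlockwise as positive: τ₁ = +(27.5)(0.201) = +5.528 N·m; τ₂ = +(30.1)(0.138) = +4.154 N·m.
Net torque τ = 9.681 N·m.
α = τ/I = 9.681/0.7878 = 12.29 rad/s².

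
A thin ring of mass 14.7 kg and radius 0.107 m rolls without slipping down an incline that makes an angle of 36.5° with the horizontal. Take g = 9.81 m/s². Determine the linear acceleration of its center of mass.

a ≈ 2.92 m/s²

Translation along the incline: Mg sinθ − f = Ma.
Rotation about the center: fR = Iα with I = MR². No-slip gives a = αR, so f = (I/R²)a = M a.
Substituting: Mg sinθ = (1 + 1.000)Ma, so a = g sinθ/(1 + 1.000) = (9.81) sin 36.5° / 2.000 = 2.918 m/s².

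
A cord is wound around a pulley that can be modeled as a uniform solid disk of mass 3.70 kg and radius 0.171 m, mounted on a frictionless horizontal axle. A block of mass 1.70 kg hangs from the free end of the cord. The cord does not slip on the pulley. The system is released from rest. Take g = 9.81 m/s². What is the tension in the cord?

I = ½MR² = (1/2)(3.70)(0.171)² = 0.05410 kg·m².
Block: mg − T = ma. Pulley: TR = Iα. No-slip: a = αR, so T = (I/R²)a = 1.850·a.
Then mg = (m + 1.850)a, so a = (1.70)(9.81)/(1.70 + 1.850) = 4.698 m/s².
T = 1.850·a = 8.691 N.

T ≈ 8.69 N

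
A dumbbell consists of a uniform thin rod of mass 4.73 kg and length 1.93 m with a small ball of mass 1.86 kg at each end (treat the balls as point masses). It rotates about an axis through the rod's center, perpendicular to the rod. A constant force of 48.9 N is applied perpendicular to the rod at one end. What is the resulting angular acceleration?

I_rod = (1/12)ML² = (1/12)(4.73)(1.93)² = 1.468 kg·m².
I_balls = 2·m·(L/2)² = 2(1.86)(0.9650)² = 3.464 kg·m².
Total I = 4.932 kg·m².
τ = F·(L/2) = (48.9)(0.965) = 47.19 N·m.
α = τ/I = 47.19/4.932 = 9.567 rad/s².

α ≈ 9.57 rad/s²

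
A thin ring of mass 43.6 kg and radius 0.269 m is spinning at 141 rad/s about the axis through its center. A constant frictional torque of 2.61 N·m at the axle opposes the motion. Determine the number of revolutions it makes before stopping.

≈ 1910 revolutions

I = MR² = (43.6)(0.269)² = 3.155 kg·m².
The net torque has magnitude 2.61 N·m, opposing ω.
|α| = τ/I = 2.610/3.155 = 0.8273 rad/s² (deceleration).
ω² = ω₀² − 2|α|θ with ω = 0 ⇒ θ = ω₀²/(2|α|) = 12020 rad = 1912 rev.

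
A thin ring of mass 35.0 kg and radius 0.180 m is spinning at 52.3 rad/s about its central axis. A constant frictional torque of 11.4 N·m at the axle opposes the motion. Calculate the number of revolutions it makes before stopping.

I = MR² = (35.0)(0.180)² = 1.134 kg·m².
The net torque has magnitude 11.4 N·m, opposing ω.
|α| = τ/I = 11.40/1.134 = 10.05 rad/s² (deceleration).
ω² = ω₀² − 2|α|θ with ω = 0 ⇒ θ = ω₀²/(2|α|) = 136.0 rad = 21.65 rev.

≈ 21.7 revolutions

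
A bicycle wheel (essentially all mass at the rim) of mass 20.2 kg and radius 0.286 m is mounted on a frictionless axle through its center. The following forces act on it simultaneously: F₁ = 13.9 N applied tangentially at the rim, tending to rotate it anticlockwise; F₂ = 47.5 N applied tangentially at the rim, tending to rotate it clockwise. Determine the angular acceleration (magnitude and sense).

α ≈ 5.82 rad/s², clockwise

I = MR² = (20.2)(0.286)² = 1.652 kg·m².
Taking anticlockwise as positive: τ₁ = +(13.9)(0.286) = +3.975 N·m; τ₂ = −(47.5)(0.286) = −13.58 N·m.
Net torque τ = -9.610 N·m.
α = τ/I = -9.610/1.652 = -5.816 rad/s².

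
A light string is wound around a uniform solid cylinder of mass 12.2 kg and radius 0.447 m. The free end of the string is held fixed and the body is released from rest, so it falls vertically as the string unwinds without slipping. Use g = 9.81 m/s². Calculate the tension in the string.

Translation: Mg − T = Ma. Rotation about the center: TR = Iα with I = ½MR².
With a = αR: T = (I/R²)a = (1/2)M a, so Mg = (1 + 0.5000)Ma.
a = g/(1 + 0.5000) = 9.81/1.500 = 6.540 m/s².
T = 0.5000·M·a = (0.5000)(12.2)(6.540) = 39.89 N.

T ≈ 39.9 N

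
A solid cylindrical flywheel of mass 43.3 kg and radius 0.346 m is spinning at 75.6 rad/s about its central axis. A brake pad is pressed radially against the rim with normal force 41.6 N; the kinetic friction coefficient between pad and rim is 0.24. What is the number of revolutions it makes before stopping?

I = ½MR² = (1/2)(43.3)(0.346)² = 2.592 kg·m².
Friction force f = μN = (0.24)(41.6) = 9.984 N at the rim; torque magnitude τ = fR = 3.454 N·m, opposing ω.
|α| = τ/I = 3.454/2.592 = 1.333 rad/s² (deceleration).
ω² = ω₀² − 2|α|θ with ω = 0 ⇒ θ = ω₀²/(2|α|) = 2144 rad = 341.2 rev.

≈ 341 revolutions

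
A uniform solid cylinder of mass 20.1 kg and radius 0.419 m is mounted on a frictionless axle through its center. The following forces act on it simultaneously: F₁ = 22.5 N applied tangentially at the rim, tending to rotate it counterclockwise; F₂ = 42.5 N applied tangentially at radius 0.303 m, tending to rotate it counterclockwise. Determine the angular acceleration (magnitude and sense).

α ≈ 12.6 rad/s², counterclockwise

I = ½MR² = (1/2)(20.1)(0.419)² = 1.764 kg·m².
Taking counterclockwise as positive: τ₁ = +(22.5)(0.419) = +9.428 N·m; τ₂ = +(42.5)(0.303) = +12.88 N·m.
Net torque τ = 22.30 N·m.
α = τ/I = 22.30/1.764 = 12.64 rad/s².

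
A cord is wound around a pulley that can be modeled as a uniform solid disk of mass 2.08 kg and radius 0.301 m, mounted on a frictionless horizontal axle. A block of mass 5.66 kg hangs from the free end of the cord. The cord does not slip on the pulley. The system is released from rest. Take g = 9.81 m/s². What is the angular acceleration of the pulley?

I = ½MR² = (1/2)(2.08)(0.301)² = 0.09423 kg·m².
Block: mg − T = ma. Pulley: TR = Iα. No-slip: a = αR, so T = (I/R²)a = 1.040·a.
Then mg = (m + 1.040)a, so a = (5.66)(9.81)/(5.66 + 1.040) = 8.287 m/s².
α = a/R = 8.287/0.301 = 27.53 rad/s².

α ≈ 27.5 rad/s²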